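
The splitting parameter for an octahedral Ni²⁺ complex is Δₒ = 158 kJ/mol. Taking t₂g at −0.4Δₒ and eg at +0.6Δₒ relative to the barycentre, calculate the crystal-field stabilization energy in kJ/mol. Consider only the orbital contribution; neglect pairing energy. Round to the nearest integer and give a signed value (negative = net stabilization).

Ni²⁺: group 10, so d-count = 10 − 2 = 8.
Electron filling gives t₂g⁶ eg².
CFSE(orbital) = 6×(-0.4Δₒ) + 2×(0.6Δₒ) = -1.2Δₒ; with Δₒ = 158 kJ/mol that is -190 kJ/mol.

-190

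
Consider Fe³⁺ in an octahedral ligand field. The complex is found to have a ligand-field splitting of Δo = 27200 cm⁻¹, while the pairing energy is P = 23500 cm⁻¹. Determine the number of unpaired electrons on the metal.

1

Fe³⁺: group 8, so d-count = 8 − 3 = 5.
Δo > P, so pairing is preferred: the ground state is low-spin.
Filling d⁵ accordingly: t₂g⁵ eg⁰.
Unpaired electrons: 1.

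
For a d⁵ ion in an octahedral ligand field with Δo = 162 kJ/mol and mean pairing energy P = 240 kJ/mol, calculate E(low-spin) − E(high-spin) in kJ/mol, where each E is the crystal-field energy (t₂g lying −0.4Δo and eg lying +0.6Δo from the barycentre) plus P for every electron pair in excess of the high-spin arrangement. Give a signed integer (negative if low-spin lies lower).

156

In the high-spin limit (t₂g³ eg²) the orbital term is 0.0Δo = 0 kJ/mol, with no excess pairing.
Low-spin: t₂g⁵ eg⁰, orbital CFSE = -2.0Δo = -324 kJ/mol; plus 2 excess pairs × P = +480 kJ/mol; total 156 kJ/mol.
Thus E(LS) − E(HS) = 156 kJ/mol.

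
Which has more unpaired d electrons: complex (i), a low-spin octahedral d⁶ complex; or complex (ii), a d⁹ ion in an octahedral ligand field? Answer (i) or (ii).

(ii)

(i): t₂g⁶ eg⁰ → 0 unpaired.
(ii): t2g^6 e_g^3 → 1 unpaired.
So (ii) has more unpaired electrons.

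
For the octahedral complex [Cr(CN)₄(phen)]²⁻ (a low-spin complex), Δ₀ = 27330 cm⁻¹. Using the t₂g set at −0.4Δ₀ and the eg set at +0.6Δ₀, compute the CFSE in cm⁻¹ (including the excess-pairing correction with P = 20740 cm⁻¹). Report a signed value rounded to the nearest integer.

Ligand charges: 4×(-1) from CN⁻ and 1×(+0) from phen sum to -4; with overall charge -2, Cr is +2.
Cr sits in group 6; removing 2 electrons leaves Cr²⁺ with 6 − 2 = 4 d electrons.
The d⁴ electrons fill as t₂g⁴ eg⁰.
The orbital stabilization is -1.6Δ₀ = -1.6 × 27330 = -43728 cm⁻¹.
High-spin d⁴ would be t₂g³ eg¹ with 0 pairs; low-spin has 1, so 1 excess pair costs +1P = +20740 cm⁻¹.
Combining: -43728 + 20740 = -22988 cm⁻¹.

-22988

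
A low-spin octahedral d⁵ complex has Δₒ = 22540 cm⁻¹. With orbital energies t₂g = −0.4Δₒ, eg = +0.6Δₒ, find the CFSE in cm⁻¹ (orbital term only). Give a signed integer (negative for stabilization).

-45080

The d⁵ electrons fill as t₂g⁵ eg⁰.
CFSE(orbital) = 5×(-0.4Δₒ) + 0×(0.6Δₒ) = -2.0Δₒ; with Δₒ = 22540 cm⁻¹ that is -45080 cm⁻¹.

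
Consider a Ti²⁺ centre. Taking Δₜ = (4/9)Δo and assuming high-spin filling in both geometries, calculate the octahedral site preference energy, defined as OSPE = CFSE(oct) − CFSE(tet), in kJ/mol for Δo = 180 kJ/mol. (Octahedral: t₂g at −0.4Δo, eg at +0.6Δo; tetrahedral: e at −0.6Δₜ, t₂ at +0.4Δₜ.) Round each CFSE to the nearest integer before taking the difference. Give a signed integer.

-48

Ti sits in group 4; removing 2 electrons leaves Ti²⁺ with 4 − 2 = 2 d electrons.
In an octahedral site d² (HS) is t₂g² eg⁰, giving CFSE(oct) = -0.8Δo = -144 kJ/mol.
Tetrahedral: e² t₂⁰, CFSE = 2(−0.6) + 0(+0.4) = -1.2Δₜ = -1.2 × (4/9) × 180 = -96 kJ/mol.
OSPE = CFSE(oct) − CFSE(tet) = -144 − (-96) = -48 kJ/mol.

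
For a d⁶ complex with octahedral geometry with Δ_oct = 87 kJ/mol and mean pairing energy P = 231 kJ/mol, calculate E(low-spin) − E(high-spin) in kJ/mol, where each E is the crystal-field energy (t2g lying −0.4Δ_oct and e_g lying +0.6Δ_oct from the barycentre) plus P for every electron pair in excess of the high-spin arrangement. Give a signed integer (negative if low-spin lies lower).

288

High-spin: t2g^4 e_g^2, CFSE = -0.4Δ_oct = -35 kJ/mol.
For low-spin the configuration is t2g^6 e_g^0: orbital energy -2.4 × 87 = -209 kJ/mol, and 2 additional pairs relative to high-spin add 462 kJ/mol, giving 253 kJ/mol.
The difference is 253 − (-35) = 288 kJ/mol, so high-spin lies lower.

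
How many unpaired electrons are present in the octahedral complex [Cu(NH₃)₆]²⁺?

1

NH₃ is neutral, so the +2 overall charge sits on Cu: oxidation state +2.
Cu sits in group 11; removing 2 electrons leaves Cu²⁺ with 11 − 2 = 9 d electrons.
For octahedral d⁹ the high- and low-spin configurations coincide.
Configuration: t₂g⁶ eg³, giving 1 unpaired electron.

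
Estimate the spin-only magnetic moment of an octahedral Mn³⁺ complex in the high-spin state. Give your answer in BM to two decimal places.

4.90 BM

Mn³⁺: group 7, so d-count = 7 − 3 = 4.
Configuration: t₂g³ eg¹ → 4 unpaired electrons.
μ(spin-only) = √[4(4+2)] = √24 ≈ 4.90 BM.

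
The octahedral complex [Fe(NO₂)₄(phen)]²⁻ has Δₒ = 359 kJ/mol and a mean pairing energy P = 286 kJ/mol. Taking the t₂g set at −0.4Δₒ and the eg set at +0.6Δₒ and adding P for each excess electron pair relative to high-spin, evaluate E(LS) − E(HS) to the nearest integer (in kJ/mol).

Ligand charges: 4×(-1) from NO₂⁻ and 1×(+0) from phen sum to -4; with overall charge -2, Fe is +2.
Fe sits in group 8; removing 2 electrons leaves Fe²⁺ with 8 − 2 = 6 d electrons.
High-spin d⁶ fills as t₂g⁴ eg² with CFSE 4(−0.4) + 2(+0.6) = -0.4Δₒ = -144 kJ/mol.
Low-spin: t₂g⁶ eg⁰, orbital CFSE = -2.4Δₒ = -862 kJ/mol; plus 2 excess pairs × P = +572 kJ/mol; total -290 kJ/mol.
The difference is -290 − (-144) = -146 kJ/mol, so low-spin lies lower.

-146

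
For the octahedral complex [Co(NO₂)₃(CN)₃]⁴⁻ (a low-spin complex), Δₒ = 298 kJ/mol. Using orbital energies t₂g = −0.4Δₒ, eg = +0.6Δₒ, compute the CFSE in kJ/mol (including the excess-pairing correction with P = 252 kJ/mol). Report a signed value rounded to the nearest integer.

Ligand charges: 3×(-1) from NO₂⁻ and 3×(-1) from CN⁻ sum to -6; with overall charge -4, Co is +2.
Group 9 minus oxidation state +2 gives a d⁷ configuration for Co²⁺.
Configuration: t₂g⁶ eg¹.
CFSE(orbital) = 6×(-0.4Δₒ) + 1×(0.6Δₒ) = -1.8Δₒ; with Δₒ = 298 kJ/mol that is -536 kJ/mol.
Pairing penalty: 3 pairs vs 2 in the high-spin reference → 1 extra × P = 252 kJ/mol.
Overall CFSE = -536 + 252 = -284 kJ/mol.

-284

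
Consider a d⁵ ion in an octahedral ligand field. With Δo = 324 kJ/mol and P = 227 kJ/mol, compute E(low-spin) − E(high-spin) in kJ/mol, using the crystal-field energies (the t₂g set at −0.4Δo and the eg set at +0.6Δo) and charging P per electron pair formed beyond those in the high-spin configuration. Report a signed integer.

High-spin d⁵ fills as t₂g³ eg² with CFSE 3(−0.4) + 2(+0.6) = 0.0Δo = 0 kJ/mol.
Low-spin t₂g⁵ eg⁰ gives -2.0Δo = -648 kJ/mol, but forming 2 extra pairs costs 2P = 454 kJ/mol, so E(LS) = -648 + 454 = -194 kJ/mol.
Thus E(LS) − E(HS) = -194 kJ/mol.

-194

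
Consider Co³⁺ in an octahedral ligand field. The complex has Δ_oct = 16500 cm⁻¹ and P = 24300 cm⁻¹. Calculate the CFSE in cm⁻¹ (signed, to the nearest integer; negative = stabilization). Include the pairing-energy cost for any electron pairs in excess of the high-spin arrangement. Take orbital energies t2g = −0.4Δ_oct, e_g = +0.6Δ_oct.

Co³⁺: group 9, so d-count = 9 − 3 = 6.
With Δ_oct < P the complex is high-spin.
Filling d⁶ accordingly: t2g^4 e_g^2.
Orbital CFSE = -0.4Δ_oct = -0.4 × 16500 = -6600 cm⁻¹.
High-spin has no excess pairs, so no pairing correction applies.

-6600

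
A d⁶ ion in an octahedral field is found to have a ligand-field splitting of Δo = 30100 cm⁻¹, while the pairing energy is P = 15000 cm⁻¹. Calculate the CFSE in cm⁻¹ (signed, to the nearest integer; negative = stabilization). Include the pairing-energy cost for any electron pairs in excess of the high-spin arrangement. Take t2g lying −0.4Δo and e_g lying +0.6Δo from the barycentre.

-42240

With Δo > P the complex is low-spin.
That gives t2g^6 e_g^0.
Orbital CFSE = -2.4Δo = -2.4 × 30100 = -72240 cm⁻¹.
Excess pairs vs high-spin: 3 − 1 = 2; pairing cost = +30000 cm⁻¹.
Net CFSE = -72240 + 30000 = -42240 cm⁻¹.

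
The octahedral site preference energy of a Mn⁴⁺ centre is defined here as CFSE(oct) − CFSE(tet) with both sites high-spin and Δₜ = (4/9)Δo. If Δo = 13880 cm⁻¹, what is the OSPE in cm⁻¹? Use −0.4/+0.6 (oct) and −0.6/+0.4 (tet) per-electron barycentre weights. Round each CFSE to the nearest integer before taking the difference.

Mn⁴⁺: group 7, so d-count = 7 − 4 = 3.
Octahedral high-spin t2g^3 e_g^0: CFSE = -1.2 × 13880 = -16656 cm⁻¹.
In a tetrahedral site the filling is e^2 t2^1: CFSE(tet) = -0.8Δₜ = -0.8 × (4/9)(13880) = -4935 cm⁻¹.
OSPE = -16656 − (-4935) = -11721 cm⁻¹.

-11721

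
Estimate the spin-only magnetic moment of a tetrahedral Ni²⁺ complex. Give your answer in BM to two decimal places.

2.83 BM

Ni is in group 10, so Ni²⁺ is d⁸ (10 − 2 = 8).
With tetrahedral geometry the complex is necessarily high-spin.
Configuration: e⁴ t₂⁴ → 2 unpaired electrons.
μ(spin-only) = √[2(2+2)] = √8 ≈ 2.83 BM.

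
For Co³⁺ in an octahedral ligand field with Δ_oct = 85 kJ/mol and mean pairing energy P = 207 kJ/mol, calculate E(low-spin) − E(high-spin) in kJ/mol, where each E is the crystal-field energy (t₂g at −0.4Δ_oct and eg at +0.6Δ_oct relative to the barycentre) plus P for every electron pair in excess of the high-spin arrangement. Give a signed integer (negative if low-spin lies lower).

Group 9 minus oxidation state +3 gives a d⁶ configuration for Co³⁺.
High-spin d⁶ fills as t₂g⁴ eg² with CFSE 4(−0.4) + 2(+0.6) = -0.4Δ_oct = -34 kJ/mol.
Low-spin t₂g⁶ eg⁰ gives -2.4Δ_oct = -204 kJ/mol, but forming 2 extra pairs costs 2P = 414 kJ/mol, so E(LS) = -204 + 414 = 210 kJ/mol.
Thus E(LS) − E(HS) = 244 kJ/mol.

244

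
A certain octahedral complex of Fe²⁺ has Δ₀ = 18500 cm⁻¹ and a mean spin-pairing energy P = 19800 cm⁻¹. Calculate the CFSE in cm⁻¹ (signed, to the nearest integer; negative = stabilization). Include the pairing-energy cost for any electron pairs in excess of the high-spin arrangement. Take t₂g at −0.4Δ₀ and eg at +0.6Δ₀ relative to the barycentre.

-7400

Group 8 minus oxidation state +2 gives a d⁶ configuration for Fe²⁺.
Here Δ₀ < P (18500 < 19800), so the high-spin state is favoured.
Filling d⁶ accordingly: t₂g⁴ eg².
Orbital CFSE = -0.4Δ₀ = -0.4 × 18500 = -7400 cm⁻¹.
High-spin has no excess pairs, so no pairing correction applies.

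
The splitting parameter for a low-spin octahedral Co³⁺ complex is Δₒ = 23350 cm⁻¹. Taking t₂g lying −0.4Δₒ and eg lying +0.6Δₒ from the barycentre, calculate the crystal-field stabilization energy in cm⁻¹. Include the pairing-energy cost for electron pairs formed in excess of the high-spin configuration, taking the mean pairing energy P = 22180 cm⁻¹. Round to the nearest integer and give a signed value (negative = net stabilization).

Co³⁺: group 9, so d-count = 9 − 3 = 6.
Configuration: t₂g⁶ eg⁰.
The orbital stabilization is -2.4Δₒ = -2.4 × 23350 = -56040 cm⁻¹.
Pairing penalty: 3 pairs vs 1 in the high-spin reference → 2 extra × P = 44360 cm⁻¹.
Net CFSE = -56040 + 44360 = -11680 cm⁻¹.

-11680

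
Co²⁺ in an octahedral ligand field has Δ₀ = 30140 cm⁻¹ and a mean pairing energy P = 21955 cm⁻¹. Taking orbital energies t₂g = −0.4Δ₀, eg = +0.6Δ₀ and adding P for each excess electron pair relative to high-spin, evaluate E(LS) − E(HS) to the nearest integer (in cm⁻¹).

-8185

Co is in group 9, so Co²⁺ is d⁷ (9 − 2 = 7).
High-spin: t₂g⁵ eg², CFSE = -0.8Δ₀ = -24112 cm⁻¹.
For low-spin the configuration is t₂g⁶ eg¹: orbital energy -1.8 × 30140 = -54252 cm⁻¹, and 1 additional pair relative to high-spin adds 21955 cm⁻¹, giving -32297 cm⁻¹.
The difference is -32297 − (-24112) = -8185 cm⁻¹, so low-spin lies lower.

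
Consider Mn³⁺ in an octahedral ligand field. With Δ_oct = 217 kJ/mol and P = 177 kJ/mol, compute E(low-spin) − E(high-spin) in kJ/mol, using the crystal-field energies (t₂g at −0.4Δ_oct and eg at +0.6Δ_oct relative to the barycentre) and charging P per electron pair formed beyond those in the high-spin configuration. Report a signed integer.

Mn sits in group 7; removing 3 electrons leaves Mn³⁺ with 7 − 3 = 4 d electrons.
In the high-spin limit (t₂g³ eg¹) the orbital term is -0.6Δ_oct = -130 kJ/mol, with no excess pairing.
Low-spin t₂g⁴ eg⁰ gives -1.6Δ_oct = -347 kJ/mol, but forming 1 extra pair costs 1P = 177 kJ/mol, so E(LS) = -347 + 177 = -170 kJ/mol.
The difference is -170 − (-130) = -40 kJ/mol, so low-spin lies lower.

-40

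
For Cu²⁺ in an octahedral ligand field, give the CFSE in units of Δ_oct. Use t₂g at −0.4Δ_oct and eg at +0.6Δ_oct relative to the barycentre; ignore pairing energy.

-0.6 Δ_oct

Cu²⁺: group 11, so d-count = 11 − 2 = 9.
For octahedral d⁹ the high- and low-spin configurations coincide.
Configuration: t₂g⁶ eg³.
CFSE = 6(-0.4Δ_oct) + 3(0.6Δ_oct) = -2.4Δ_oct + 1.8Δ_oct = -0.6Δ_oct.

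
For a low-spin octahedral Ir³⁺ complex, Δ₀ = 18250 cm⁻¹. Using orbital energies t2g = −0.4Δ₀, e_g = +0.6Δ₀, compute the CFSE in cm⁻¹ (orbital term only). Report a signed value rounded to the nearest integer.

Ir is in group 9, so Ir³⁺ is d⁶ (9 − 3 = 6).
Configuration: t2g^6 e_g^0.
The orbital stabilization is -2.4Δ₀ = -2.4 × 18250 = -43800 cm⁻¹.

-43800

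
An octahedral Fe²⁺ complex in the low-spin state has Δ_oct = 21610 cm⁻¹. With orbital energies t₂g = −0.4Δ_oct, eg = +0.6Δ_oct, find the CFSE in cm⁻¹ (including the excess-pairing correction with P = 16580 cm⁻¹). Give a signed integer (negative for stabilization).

-18704

Fe sits in group 8; removing 2 electrons leaves Fe²⁺ with 8 − 2 = 6 d electrons.
Electron filling gives t₂g⁶ eg⁰.
The orbital stabilization is -2.4Δ_oct = -2.4 × 21610 = -51864 cm⁻¹.
High-spin d⁶ would be t₂g⁴ eg² with 1 pair; low-spin has 3, so 2 excess pairs cost +2P = +33160 cm⁻¹.
Overall CFSE = -51864 + 33160 = -18704 cm⁻¹.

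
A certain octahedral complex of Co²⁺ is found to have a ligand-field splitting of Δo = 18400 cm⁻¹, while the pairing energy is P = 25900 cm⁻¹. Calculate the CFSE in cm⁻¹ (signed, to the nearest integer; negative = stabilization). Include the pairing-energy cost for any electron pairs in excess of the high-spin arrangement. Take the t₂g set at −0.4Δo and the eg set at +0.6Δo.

-14720

Co²⁺: group 9, so d-count = 9 − 2 = 7.
With Δo < P the complex is high-spin.
Filling d⁷ accordingly: t₂g⁵ eg².
Orbital CFSE = -0.8Δo = -0.8 × 18400 = -14720 cm⁻¹.
High-spin has no excess pairs, so no pairing correction applies.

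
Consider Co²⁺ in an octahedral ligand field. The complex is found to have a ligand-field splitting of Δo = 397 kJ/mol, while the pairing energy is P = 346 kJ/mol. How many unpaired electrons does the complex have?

1

Co²⁺: group 9, so d-count = 9 − 2 = 7.
Since Δo = 397 kJ/mol > P = 346 kJ/mol, the complex adopts the low-spin configuration.
Filling d⁷ accordingly: t₂g⁶ eg¹.
Unpaired electrons: 1.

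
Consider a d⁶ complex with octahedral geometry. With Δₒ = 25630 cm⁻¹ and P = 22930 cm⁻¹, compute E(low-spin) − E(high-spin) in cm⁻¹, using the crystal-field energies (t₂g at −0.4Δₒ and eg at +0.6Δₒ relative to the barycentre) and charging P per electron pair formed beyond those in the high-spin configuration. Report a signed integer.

-5400

High-spin d⁶ fills as t₂g⁴ eg² with CFSE 4(−0.4) + 2(+0.6) = -0.4Δₒ = -10252 cm⁻¹.
For low-spin the configuration is t₂g⁶ eg⁰: orbital energy -2.4 × 25630 = -61512 cm⁻¹, and 2 additional pairs relative to high-spin add 45860 cm⁻¹, giving -15652 cm⁻¹.
E(LS) − E(HS) = -15652 − (-10252) = -5400 cm⁻¹.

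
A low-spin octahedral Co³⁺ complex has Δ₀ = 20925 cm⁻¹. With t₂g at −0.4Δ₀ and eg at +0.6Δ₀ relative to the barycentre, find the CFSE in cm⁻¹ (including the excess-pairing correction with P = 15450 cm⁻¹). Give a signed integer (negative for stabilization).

Co is in group 9, so Co³⁺ is d⁶ (9 − 3 = 6).
Electron filling gives t₂g⁶ eg⁰.
The orbital stabilization is -2.4Δ₀ = -2.4 × 20925 = -50220 cm⁻¹.
Relative to high-spin t₂g⁴ eg² (1 paired), the low-spin configuration has 2 additional pairs, contributing +2 × 15450 = +30900 cm⁻¹.
Overall CFSE = -50220 + 30900 = -19320 cm⁻¹.

-19320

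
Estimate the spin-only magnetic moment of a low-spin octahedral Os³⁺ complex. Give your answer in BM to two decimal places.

1.73 BM

Os sits in group 8; removing 3 electrons leaves Os³⁺ with 8 − 3 = 5 d electrons.
Configuration: t₂g⁵ eg⁰ → 1 unpaired electron.
μ(spin-only) = √[1(1+2)] = √3 ≈ 1.73 BM.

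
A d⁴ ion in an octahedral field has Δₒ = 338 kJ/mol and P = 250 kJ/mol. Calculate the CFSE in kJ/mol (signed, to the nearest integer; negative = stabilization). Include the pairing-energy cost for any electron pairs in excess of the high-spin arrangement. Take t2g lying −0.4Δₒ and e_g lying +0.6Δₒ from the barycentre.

-291

Here Δₒ > P (338 > 250), so the low-spin state is favoured.
That gives t2g^4 e_g^0.
Orbital CFSE = -1.6Δₒ = -1.6 × 338 = -541 kJ/mol.
Excess pairs vs high-spin: 1 − 0 = 1; pairing cost = +250 kJ/mol.
Net CFSE = -541 + 250 = -291 kJ/mol.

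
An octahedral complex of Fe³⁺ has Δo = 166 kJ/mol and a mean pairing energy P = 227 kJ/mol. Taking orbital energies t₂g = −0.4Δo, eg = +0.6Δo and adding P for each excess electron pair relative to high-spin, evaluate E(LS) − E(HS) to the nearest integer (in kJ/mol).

122

Fe³⁺: group 8, so d-count = 8 − 3 = 5.
In the high-spin limit (t₂g³ eg²) the orbital term is 0.0Δo = 0 kJ/mol, with no excess pairing.
Low-spin: t₂g⁵ eg⁰, orbital CFSE = -2.0Δo = -332 kJ/mol; plus 2 excess pairs × P = +454 kJ/mol; total 122 kJ/mol.
The difference is 122 − (0) = 122 kJ/mol, so high-spin lies lower.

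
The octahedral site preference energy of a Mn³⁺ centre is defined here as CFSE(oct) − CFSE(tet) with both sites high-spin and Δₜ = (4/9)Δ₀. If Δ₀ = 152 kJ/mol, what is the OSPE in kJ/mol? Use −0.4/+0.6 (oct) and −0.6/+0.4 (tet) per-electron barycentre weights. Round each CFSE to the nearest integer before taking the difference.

Mn is in group 7, so Mn³⁺ is d⁴ (7 − 3 = 4).
Octahedral high-spin t2g^3 e_g^1: CFSE = -0.6 × 152 = -91 kJ/mol.
In a tetrahedral site the filling is e^2 t2^2: CFSE(tet) = -0.4Δₜ = -0.4 × (4/9)(152) = -27 kJ/mol.
Subtracting, OSPE = -91 − (-27) = -64 kJ/mol.

-64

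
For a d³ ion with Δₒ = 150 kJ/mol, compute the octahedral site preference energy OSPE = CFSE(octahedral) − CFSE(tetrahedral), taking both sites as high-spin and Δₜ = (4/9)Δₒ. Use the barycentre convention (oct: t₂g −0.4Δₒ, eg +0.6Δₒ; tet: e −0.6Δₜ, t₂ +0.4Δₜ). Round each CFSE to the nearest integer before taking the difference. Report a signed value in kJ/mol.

Octahedral (high-spin): t₂g³ eg⁰, CFSE = 3(−0.4) + 0(+0.6) = -1.2Δₒ = -1.2 × 150 = -180 kJ/mol.
Tetrahedral e² t₂¹ gives -0.8Δₜ = -0.8 × (4/9) × 150 = -53 kJ/mol.
OSPE = -180 − (-53) = -127 kJ/mol.

-127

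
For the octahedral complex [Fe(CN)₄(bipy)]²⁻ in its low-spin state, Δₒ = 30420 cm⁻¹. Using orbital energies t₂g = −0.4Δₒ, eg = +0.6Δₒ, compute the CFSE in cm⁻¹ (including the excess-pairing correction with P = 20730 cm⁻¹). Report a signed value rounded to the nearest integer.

Ligand charges: 4×(-1) from CN⁻ and 1×(+0) from bipy sum to -4; with overall charge -2, Fe is +2.
Group 8 minus oxidation state +2 gives a d⁶ configuration for Fe²⁺.
The d⁶ electrons fill as t₂g⁶ eg⁰.
CFSE(orbital) = 6×(-0.4Δₒ) + 0×(0.6Δₒ) = -2.4Δₒ; with Δₒ = 30420 cm⁻¹ that is -73008 cm⁻¹.
Pairing penalty: 3 pairs vs 1 in the high-spin reference → 2 extra × P = 41460 cm⁻¹.
Net CFSE = -73008 + 41460 = -31548 cm⁻¹.

-31548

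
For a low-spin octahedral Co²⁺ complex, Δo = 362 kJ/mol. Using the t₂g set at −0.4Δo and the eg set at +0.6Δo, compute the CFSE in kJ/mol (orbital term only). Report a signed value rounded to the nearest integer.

-652

Group 9 minus oxidation state +2 gives a d⁷ configuration for Co²⁺.
Electron filling gives t₂g⁶ eg¹.
The orbital stabilization is -1.8Δo = -1.8 × 362 = -652 kJ/mol.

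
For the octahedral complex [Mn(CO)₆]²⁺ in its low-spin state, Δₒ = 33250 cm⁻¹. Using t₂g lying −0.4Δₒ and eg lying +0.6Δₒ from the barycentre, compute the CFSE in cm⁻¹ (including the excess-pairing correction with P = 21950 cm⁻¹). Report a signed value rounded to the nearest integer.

-22600

CO is neutral, so the +2 overall charge sits on Mn: oxidation state +2.
Mn²⁺: group 7, so d-count = 7 − 2 = 5.
Configuration: t₂g⁵ eg⁰.
CFSE(orbital) = 5×(-0.4Δₒ) + 0×(0.6Δₒ) = -2.0Δₒ; with Δₒ = 33250 cm⁻¹ that is -66500 cm⁻¹.
Pairing penalty: 2 pairs vs 0 in the high-spin reference → 2 extra × P = 43900 cm⁻¹.
Net CFSE = -66500 + 43900 = -22600 cm⁻¹.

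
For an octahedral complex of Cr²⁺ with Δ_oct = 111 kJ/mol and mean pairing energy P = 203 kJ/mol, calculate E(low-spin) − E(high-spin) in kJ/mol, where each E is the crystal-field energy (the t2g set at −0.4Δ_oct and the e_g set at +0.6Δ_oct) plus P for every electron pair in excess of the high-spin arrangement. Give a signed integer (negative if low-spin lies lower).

Cr²⁺: group 6, so d-count = 6 − 2 = 4.
In the high-spin limit (t2g^3 e_g^1) the orbital term is -0.6Δ_oct = -67 kJ/mol, with no excess pairing.
Low-spin t2g^4 e_g^0 gives -1.6Δ_oct = -178 kJ/mol, but forming 1 extra pair costs 1P = 203 kJ/mol, so E(LS) = -178 + 203 = 25 kJ/mol.
E(LS) − E(HS) = 25 − (-67) = 92 kJ/mol.

92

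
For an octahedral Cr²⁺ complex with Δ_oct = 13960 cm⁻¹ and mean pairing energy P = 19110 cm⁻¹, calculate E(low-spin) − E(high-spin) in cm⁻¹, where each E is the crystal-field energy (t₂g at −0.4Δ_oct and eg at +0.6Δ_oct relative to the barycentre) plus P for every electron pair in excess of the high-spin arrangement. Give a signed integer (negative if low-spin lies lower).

5150

Cr²⁺: group 6, so d-count = 6 − 2 = 4.
High-spin d⁴ fills as t₂g³ eg¹ with CFSE 3(−0.4) + 1(+0.6) = -0.6Δ_oct = -8376 cm⁻¹.
Low-spin t₂g⁴ eg⁰ gives -1.6Δ_oct = -22336 cm⁻¹, but forming 1 extra pair costs 1P = 19110 cm⁻¹, so E(LS) = -22336 + 19110 = -3226 cm⁻¹.
The difference is -3226 − (-8376) = 5150 cm⁻¹, so high-spin lies lower.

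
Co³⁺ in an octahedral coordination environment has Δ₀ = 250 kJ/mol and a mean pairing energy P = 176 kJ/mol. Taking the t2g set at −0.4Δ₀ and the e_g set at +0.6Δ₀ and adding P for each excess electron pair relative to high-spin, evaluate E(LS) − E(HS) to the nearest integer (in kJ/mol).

-148

Co is in group 9, so Co³⁺ is d⁶ (9 − 3 = 6).
High-spin: t2g^4 e_g^2, CFSE = -0.4Δ₀ = -100 kJ/mol.
Low-spin: t2g^6 e_g^0, orbital CFSE = -2.4Δ₀ = -600 kJ/mol; plus 2 excess pairs × P = +352 kJ/mol; total -248 kJ/mol.
The difference is -248 − (-100) = -148 kJ/mol, so low-spin lies lower.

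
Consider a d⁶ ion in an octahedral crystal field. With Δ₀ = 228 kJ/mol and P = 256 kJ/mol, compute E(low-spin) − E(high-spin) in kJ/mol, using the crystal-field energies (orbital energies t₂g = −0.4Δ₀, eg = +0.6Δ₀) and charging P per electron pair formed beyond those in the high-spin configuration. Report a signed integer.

High-spin d⁶ fills as t₂g⁴ eg² with CFSE 4(−0.4) + 2(+0.6) = -0.4Δ₀ = -91 kJ/mol.
Low-spin: t₂g⁶ eg⁰, orbital CFSE = -2.4Δ₀ = -547 kJ/mol; plus 2 excess pairs × P = +512 kJ/mol; total -35 kJ/mol.
The difference is -35 − (-91) = 56 kJ/mol, so high-spin lies lower.

56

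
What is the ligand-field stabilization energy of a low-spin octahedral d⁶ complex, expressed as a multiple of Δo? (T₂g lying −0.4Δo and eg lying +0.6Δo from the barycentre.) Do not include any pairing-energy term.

-2.4 Δo

Configuration: t₂g⁶ eg⁰.
CFSE = 6(-0.4Δo) + 0(0.6Δo) = -2.4Δo + 0.0Δo = -2.4Δo.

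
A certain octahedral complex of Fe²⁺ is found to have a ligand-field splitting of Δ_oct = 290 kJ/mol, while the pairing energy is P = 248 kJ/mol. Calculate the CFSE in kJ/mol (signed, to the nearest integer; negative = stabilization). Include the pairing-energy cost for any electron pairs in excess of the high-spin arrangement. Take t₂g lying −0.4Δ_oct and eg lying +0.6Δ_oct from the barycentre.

-200

Fe²⁺: group 8, so d-count = 8 − 2 = 6.
Δ_oct > P, so pairing is preferred: the ground state is low-spin.
Configuration: t₂g⁶ eg⁰.
Orbital CFSE = -2.4Δ_oct = -2.4 × 290 = -696 kJ/mol.
Excess pairs vs high-spin: 3 − 1 = 2; pairing cost = +496 kJ/mol.
Net CFSE = -696 + 496 = -200 kJ/mol.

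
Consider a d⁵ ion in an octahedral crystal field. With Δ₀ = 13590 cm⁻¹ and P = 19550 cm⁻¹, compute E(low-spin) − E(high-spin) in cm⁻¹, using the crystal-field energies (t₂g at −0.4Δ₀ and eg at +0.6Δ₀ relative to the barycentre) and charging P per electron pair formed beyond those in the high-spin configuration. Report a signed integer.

High-spin d⁵ fills as t₂g³ eg² with CFSE 3(−0.4) + 2(+0.6) = 0.0Δ₀ = 0 cm⁻¹.
For low-spin the configuration is t₂g⁵ eg⁰: orbital energy -2.0 × 13590 = -27180 cm⁻¹, and 2 additional pairs relative to high-spin add 39100 cm⁻¹, giving 11920 cm⁻¹.
Thus E(LS) − E(HS) = 11920 cm⁻¹.

11920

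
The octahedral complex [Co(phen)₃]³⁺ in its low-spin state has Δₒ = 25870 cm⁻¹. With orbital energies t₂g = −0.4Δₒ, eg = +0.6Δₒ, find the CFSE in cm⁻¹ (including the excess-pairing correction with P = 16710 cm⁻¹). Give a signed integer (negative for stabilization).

phen is neutral, so the +3 overall charge sits on Co: oxidation state +3.
Group 9 minus oxidation state +3 gives a d⁶ configuration for Co³⁺.
Electron filling gives t₂g⁶ eg⁰.
The orbital stabilization is -2.4Δₒ = -2.4 × 25870 = -62088 cm⁻¹.
Pairing penalty: 3 pairs vs 1 in the high-spin reference → 2 extra × P = 33420 cm⁻¹.
Combining: -62088 + 33420 = -28668 cm⁻¹.

-28668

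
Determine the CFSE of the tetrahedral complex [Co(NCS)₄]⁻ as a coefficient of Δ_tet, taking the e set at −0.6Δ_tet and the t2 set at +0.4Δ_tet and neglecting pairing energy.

Each NCS⁻ contributes -1; 4 × (-1) = -4. With overall charge -1, Co is in the +3 oxidation state.
Co is in group 9, so Co³⁺ is d⁶ (9 − 3 = 6).
Tetrahedral splitting is small, so the complex is high-spin.
Configuration: e^3 t2^3.
CFSE = 3(-0.6Δ_tet) + 3(0.4Δ_tet) = -1.8Δ_tet + 1.2Δ_tet = -0.6Δ_tet.

-0.6 Δ_tet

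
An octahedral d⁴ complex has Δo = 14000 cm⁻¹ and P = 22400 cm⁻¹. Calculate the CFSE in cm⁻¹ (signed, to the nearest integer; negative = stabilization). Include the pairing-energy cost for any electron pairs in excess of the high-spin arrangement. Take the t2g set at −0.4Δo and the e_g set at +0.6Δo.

Here Δo < P (14000 < 22400), so the high-spin state is favoured.
Configuration: t2g^3 e_g^1.
Orbital CFSE = -0.6Δo = -0.6 × 14000 = -8400 cm⁻¹.
High-spin has no excess pairs, so no pairing correction applies.

-8400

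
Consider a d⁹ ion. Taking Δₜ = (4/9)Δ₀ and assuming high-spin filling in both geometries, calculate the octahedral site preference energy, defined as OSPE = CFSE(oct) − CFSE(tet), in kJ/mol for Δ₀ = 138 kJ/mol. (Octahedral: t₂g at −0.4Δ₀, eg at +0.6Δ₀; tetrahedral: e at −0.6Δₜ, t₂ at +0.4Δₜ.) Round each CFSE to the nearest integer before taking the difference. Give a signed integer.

-58

Octahedral (high-spin): t₂g⁶ eg³, CFSE = 6(−0.4) + 3(+0.6) = -0.6Δ₀ = -0.6 × 138 = -83 kJ/mol.
Tetrahedral e⁴ t₂⁵ gives -0.4Δₜ = -0.4 × (4/9) × 138 = -25 kJ/mol.
OSPE = CFSE(oct) − CFSE(tet) = -83 − (-25) = -58 kJ/mol.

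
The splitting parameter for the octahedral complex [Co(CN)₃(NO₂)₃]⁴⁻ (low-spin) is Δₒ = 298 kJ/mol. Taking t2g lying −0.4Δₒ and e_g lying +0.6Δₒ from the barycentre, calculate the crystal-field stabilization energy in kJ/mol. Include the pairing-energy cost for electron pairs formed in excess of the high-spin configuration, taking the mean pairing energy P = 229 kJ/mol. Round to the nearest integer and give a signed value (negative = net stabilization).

-307

Ligand charges: 3×(-1) from CN⁻ and 3×(-1) from NO₂⁻ sum to -6; with overall charge -4, Co is +2.
Co sits in group 9; removing 2 electrons leaves Co²⁺ with 9 − 2 = 7 d electrons.
Configuration: t2g^6 e_g^1.
Orbital CFSE = 6(-0.4) + 1(0.6) = -1.8Δₒ = -1.8 × 298 = -536 kJ/mol.
Pairing penalty: 3 pairs vs 2 in the high-spin reference → 1 extra × P = 229 kJ/mol.
Overall CFSE = -536 + 229 = -307 kJ/mol.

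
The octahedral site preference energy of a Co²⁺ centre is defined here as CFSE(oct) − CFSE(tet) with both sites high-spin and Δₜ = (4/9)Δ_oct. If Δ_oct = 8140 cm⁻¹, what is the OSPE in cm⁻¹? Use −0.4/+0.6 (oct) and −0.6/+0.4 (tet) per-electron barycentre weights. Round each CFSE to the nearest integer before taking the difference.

Co²⁺: group 9, so d-count = 9 − 2 = 7.
In an octahedral site d⁷ (HS) is t2g^5 e_g^2, giving CFSE(oct) = -0.8Δ_oct = -6512 cm⁻¹.
Tetrahedral e^4 t2^3 gives -1.2Δₜ = -1.2 × (4/9) × 8140 = -4341 cm⁻¹.
OSPE = CFSE(oct) − CFSE(tet) = -6512 − (-4341) = -2171 cm⁻¹.

-2171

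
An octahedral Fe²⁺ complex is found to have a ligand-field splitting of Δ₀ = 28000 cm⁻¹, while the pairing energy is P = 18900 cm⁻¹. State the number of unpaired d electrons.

Fe sits in group 8; removing 2 electrons leaves Fe²⁺ with 8 − 2 = 6 d electrons.
Since Δ₀ = 28000 cm⁻¹ > P = 18900 cm⁻¹, the complex adopts the low-spin configuration.
Filling d⁶ accordingly: t₂g⁶ eg⁰.
Unpaired electrons: 0.

0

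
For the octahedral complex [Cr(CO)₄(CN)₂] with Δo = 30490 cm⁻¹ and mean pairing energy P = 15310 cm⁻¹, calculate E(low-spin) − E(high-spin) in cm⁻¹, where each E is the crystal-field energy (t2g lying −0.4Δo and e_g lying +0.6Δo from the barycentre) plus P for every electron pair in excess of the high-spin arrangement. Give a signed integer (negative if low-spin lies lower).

Ligand charges: 4×(+0) from CO and 2×(-1) from CN⁻ sum to -2; with overall charge +0, Cr is +2.
Cr sits in group 6; removing 2 electrons leaves Cr²⁺ with 6 − 2 = 4 d electrons.
High-spin d⁴ fills as t2g^3 e_g^1 with CFSE 3(−0.4) + 1(+0.6) = -0.6Δo = -18294 cm⁻¹.
Low-spin t2g^4 e_g^0 gives -1.6Δo = -48784 cm⁻¹, but forming 1 extra pair costs 1P = 15310 cm⁻¹, so E(LS) = -48784 + 15310 = -33474 cm⁻¹.
The difference is -33474 − (-18294) = -15180 cm⁻¹, so low-spin lies lower.

-15180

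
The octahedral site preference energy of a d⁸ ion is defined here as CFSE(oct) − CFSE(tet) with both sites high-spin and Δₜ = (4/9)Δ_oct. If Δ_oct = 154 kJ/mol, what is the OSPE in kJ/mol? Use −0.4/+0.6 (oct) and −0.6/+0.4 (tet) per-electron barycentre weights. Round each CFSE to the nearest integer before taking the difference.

-130

Octahedral (high-spin): t2g^6 e_g^2, CFSE = 6(−0.4) + 2(+0.6) = -1.2Δ_oct = -1.2 × 154 = -185 kJ/mol.
Tetrahedral: e^4 t2^4, CFSE = 4(−0.6) + 4(+0.4) = -0.8Δₜ = -0.8 × (4/9) × 154 = -55 kJ/mol.
Subtracting, OSPE = -185 − (-55) = -130 kJ/mol.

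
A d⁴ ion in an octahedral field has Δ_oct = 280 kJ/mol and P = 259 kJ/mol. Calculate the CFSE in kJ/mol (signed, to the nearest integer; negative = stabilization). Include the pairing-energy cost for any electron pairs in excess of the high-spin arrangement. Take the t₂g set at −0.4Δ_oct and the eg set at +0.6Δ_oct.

-189

Since Δ_oct = 280 kJ/mol > P = 259 kJ/mol, the complex adopts the low-spin configuration.
Configuration: t₂g⁴ eg⁰.
Orbital CFSE = -1.6Δ_oct = -1.6 × 280 = -448 kJ/mol.
Excess pairs vs high-spin: 1 − 0 = 1; pairing cost = +259 kJ/mol.
Net CFSE = -448 + 259 = -189 kJ/mol.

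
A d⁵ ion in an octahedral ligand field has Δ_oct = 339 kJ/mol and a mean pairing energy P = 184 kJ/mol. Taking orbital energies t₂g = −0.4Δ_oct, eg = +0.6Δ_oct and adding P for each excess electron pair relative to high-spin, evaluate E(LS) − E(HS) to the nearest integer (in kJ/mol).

-310

In the high-spin limit (t₂g³ eg²) the orbital term is 0.0Δ_oct = 0 kJ/mol, with no excess pairing.
Low-spin t₂g⁵ eg⁰ gives -2.0Δ_oct = -678 kJ/mol, but forming 2 extra pairs costs 2P = 368 kJ/mol, so E(LS) = -678 + 368 = -310 kJ/mol.
E(LS) − E(HS) = -310 − (0) = -310 kJ/mol.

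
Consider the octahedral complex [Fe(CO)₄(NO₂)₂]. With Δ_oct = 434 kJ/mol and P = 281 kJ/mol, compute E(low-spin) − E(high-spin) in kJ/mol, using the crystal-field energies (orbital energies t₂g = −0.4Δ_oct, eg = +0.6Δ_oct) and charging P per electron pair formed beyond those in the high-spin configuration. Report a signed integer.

-306

Ligand charges: 4×(+0) from CO and 2×(-1) from NO₂⁻ sum to -2; with overall charge +0, Fe is +2.
Fe sits in group 8; removing 2 electrons leaves Fe²⁺ with 8 − 2 = 6 d electrons.
In the high-spin limit (t₂g⁴ eg²) the orbital term is -0.4Δ_oct = -174 kJ/mol, with no excess pairing.
Low-spin: t₂g⁶ eg⁰, orbital CFSE = -2.4Δ_oct = -1042 kJ/mol; plus 2 excess pairs × P = +562 kJ/mol; total -480 kJ/mol.
Thus E(LS) − E(HS) = -306 kJ/mol.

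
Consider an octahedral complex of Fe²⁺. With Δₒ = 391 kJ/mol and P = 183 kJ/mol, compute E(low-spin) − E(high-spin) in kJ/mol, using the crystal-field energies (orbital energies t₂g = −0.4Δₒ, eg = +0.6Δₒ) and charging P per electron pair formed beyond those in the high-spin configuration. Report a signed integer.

Fe is in group 8, so Fe²⁺ is d⁶ (8 − 2 = 6).
High-spin: t₂g⁴ eg², CFSE = -0.4Δₒ = -156 kJ/mol.
Low-spin: t₂g⁶ eg⁰, orbital CFSE = -2.4Δₒ = -938 kJ/mol; plus 2 excess pairs × P = +366 kJ/mol; total -572 kJ/mol.
The difference is -572 − (-156) = -416 kJ/mol, so low-spin lies lower.

-416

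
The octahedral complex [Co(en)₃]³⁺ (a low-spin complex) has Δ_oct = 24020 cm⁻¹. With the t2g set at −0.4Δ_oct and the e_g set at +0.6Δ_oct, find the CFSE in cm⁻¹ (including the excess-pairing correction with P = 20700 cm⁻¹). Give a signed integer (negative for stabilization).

en is neutral, so the +3 overall charge sits on Co: oxidation state +3.
Co³⁺: group 9, so d-count = 9 − 3 = 6.
The d⁶ electrons fill as t2g^6 e_g^0.
Orbital CFSE = 6(-0.4) + 0(0.6) = -2.4Δ_oct = -2.4 × 24020 = -57648 cm⁻¹.
Relative to high-spin t2g^4 e_g^2 (1 paired), the low-spin configuration has 2 additional pairs, contributing +2 × 20700 = +41400 cm⁻¹.
Overall CFSE = -57648 + 41400 = -16248 cm⁻¹.

-16248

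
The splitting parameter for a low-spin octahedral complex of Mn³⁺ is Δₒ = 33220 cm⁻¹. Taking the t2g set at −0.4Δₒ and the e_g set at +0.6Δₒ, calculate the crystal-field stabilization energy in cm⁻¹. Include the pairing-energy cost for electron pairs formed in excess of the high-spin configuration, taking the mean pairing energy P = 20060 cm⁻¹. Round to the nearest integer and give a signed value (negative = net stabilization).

Mn³⁺: group 7, so d-count = 7 − 3 = 4.
Electron filling gives t2g^4 e_g^0.
The orbital stabilization is -1.6Δₒ = -1.6 × 33220 = -53152 cm⁻¹.
High-spin d⁴ would be t2g^3 e_g^1 with 0 pairs; low-spin has 1, so 1 excess pair costs +1P = +20060 cm⁻¹.
Overall CFSE = -53152 + 20060 = -33092 cm⁻¹.

-33092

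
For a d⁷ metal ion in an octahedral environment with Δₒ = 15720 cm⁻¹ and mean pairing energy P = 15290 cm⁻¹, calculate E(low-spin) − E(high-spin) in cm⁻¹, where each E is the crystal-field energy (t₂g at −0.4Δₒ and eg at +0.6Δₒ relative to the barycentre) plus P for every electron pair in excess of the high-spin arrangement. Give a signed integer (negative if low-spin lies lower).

High-spin d⁷ fills as t₂g⁵ eg² with CFSE 5(−0.4) + 2(+0.6) = -0.8Δₒ = -12576 cm⁻¹.
Low-spin: t₂g⁶ eg¹, orbital CFSE = -1.8Δₒ = -28296 cm⁻¹; plus 1 excess pair × P = +15290 cm⁻¹; total -13006 cm⁻¹.
E(LS) − E(HS) = -13006 − (-12576) = -430 cm⁻¹.

-430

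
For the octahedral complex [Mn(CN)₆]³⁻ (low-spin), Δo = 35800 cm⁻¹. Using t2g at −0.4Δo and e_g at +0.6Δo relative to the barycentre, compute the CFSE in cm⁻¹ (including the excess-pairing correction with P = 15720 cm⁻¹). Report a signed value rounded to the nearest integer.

-41560

Each CN⁻ contributes -1; 6 × (-1) = -6. With overall charge -3, Mn is in the +3 oxidation state.
Mn is in group 7, so Mn³⁺ is d⁴ (7 − 3 = 4).
The d⁴ electrons fill as t2g^4 e_g^0.
CFSE(orbital) = 4×(-0.4Δo) + 0×(0.6Δo) = -1.6Δo; with Δo = 35800 cm⁻¹ that is -57280 cm⁻¹.
Pairing penalty: 1 pair vs 0 in the high-spin reference → 1 extra × P = 15720 cm⁻¹.
Net CFSE = -57280 + 15720 = -41560 cm⁻¹.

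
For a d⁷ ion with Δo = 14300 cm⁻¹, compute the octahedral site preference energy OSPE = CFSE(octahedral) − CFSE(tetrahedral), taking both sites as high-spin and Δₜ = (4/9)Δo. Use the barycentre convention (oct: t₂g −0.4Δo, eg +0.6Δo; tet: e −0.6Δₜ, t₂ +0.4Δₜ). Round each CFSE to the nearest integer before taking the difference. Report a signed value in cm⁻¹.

In an octahedral site d⁷ (HS) is t₂g⁵ eg², giving CFSE(oct) = -0.8Δo = -11440 cm⁻¹.
In a tetrahedral site the filling is e⁴ t₂³: CFSE(tet) = -1.2Δₜ = -1.2 × (4/9)(14300) = -7627 cm⁻¹.
Subtracting, OSPE = -11440 − (-7627) = -3813 cm⁻¹.

-3813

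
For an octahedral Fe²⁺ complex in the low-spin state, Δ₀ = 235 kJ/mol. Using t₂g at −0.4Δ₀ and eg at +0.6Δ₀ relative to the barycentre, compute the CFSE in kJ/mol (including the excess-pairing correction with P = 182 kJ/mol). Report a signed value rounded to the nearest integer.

Fe²⁺: group 8, so d-count = 8 − 2 = 6.
Configuration: t₂g⁶ eg⁰.
Orbital CFSE = 6(-0.4) + 0(0.6) = -2.4Δ₀ = -2.4 × 235 = -564 kJ/mol.
High-spin d⁶ would be t₂g⁴ eg² with 1 pair; low-spin has 3, so 2 excess pairs cost +2P = +364 kJ/mol.
Net CFSE = -564 + 364 = -200 kJ/mol.

-200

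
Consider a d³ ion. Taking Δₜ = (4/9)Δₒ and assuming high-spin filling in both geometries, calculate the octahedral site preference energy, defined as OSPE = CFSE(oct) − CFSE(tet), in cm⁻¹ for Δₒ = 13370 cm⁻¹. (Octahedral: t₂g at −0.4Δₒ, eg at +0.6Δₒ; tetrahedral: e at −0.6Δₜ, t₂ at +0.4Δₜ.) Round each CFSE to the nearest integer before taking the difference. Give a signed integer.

Octahedral high-spin t₂g³ eg⁰: CFSE = -1.2 × 13370 = -16044 cm⁻¹.
In a tetrahedral site the filling is e² t₂¹: CFSE(tet) = -0.8Δₜ = -0.8 × (4/9)(13370) = -4754 cm⁻¹.
OSPE = CFSE(oct) − CFSE(tet) = -16044 − (-4754) = -11290 cm⁻¹.

-11290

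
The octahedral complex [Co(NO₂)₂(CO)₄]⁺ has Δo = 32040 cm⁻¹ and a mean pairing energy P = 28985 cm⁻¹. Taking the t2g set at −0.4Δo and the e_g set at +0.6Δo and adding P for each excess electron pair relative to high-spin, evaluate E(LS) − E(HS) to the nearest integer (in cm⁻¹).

Ligand charges: 2×(-1) from NO₂⁻ and 4×(+0) from CO sum to -2; with overall charge +1, Co is +3.
Co is in group 9, so Co³⁺ is d⁶ (9 − 3 = 6).
In the high-spin limit (t2g^4 e_g^2) the orbital term is -0.4Δo = -12816 cm⁻¹, with no excess pairing.
Low-spin t2g^6 e_g^0 gives -2.4Δo = -76896 cm⁻¹, but forming 2 extra pairs costs 2P = 57970 cm⁻¹, so E(LS) = -76896 + 57970 = -18926 cm⁻¹.
E(LS) − E(HS) = -18926 − (-12816) = -6110 cm⁻¹.

-6110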